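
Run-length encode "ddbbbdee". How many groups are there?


Input: ddbbbdee
Scanning for consecutive runs:
  Group 1: 'd' x 2 (positions 0-1)
  Group 2: 'b' x 3 (positions 2-4)
  Group 3: 'd' x 1 (positions 5-5)
  Group 4: 'e' x 2 (positions 6-7)
Total groups: 4

4


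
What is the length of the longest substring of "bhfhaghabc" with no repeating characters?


Input: "bhfhaghabc"
Sliding window (track last position of each char):
  Position 0 ('b'): window [0,0] length 1 -- new best
  Position 1 ('h'): window [0,1] length 2 -- new best
  Position 2 ('f'): window [0,2] length 3 -- new best
  Position 3 ('h'): repeat (last at 1), move window start to 2
  Position 3 ('h'): window [2,3] length 2
  Position 4 ('a'): window [2,4] length 3
  Position 5 ('g'): window [2,5] length 4 -- new best
  Position 6 ('h'): repeat (last at 3), move window start to 4
  Position 6 ('h'): window [4,6] length 3
  Position 7 ('a'): repeat (last at 4), move window start to 5
  Position 7 ('a'): window [5,7] length 3
  Position 8 ('b'): window [5,8] length 4
  Position 9 ('c'): window [5,9] length 5 -- new best
Longest substring with no repeats: "ghabc" with length 5

5


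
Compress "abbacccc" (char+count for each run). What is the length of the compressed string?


Input: abbacccc
Runs:
  'a' x 1 => "a1"
  'b' x 2 => "b2"
  'a' x 1 => "a1"
  'c' x 4 => "c4"
Compressed: "a1b2a1c4"
Compressed length: 8

8


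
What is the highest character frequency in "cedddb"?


Input: cedddb
Character counts:
  'b': 1
  'c': 1
  'd': 3
  'e': 1
Maximum frequency: 3

3


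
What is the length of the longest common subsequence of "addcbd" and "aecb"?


LCS of "addcbd" and "aecb"
DP table:
           a    e    c    b
      0    0    0    0    0
  a   0    1    1    1    1
  d   0    1    1    1    1
  d   0    1    1    1    1
  c   0    1    1    2    2
  b   0    1    1    2    3
  d   0    1    1    2    3
LCS length = dp[6][4] = 3

3


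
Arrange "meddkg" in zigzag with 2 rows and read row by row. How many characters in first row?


Zigzag "meddkg" into 2 rows:
Placing characters:
  'm' => row 0
  'e' => row 1
  'd' => row 0
  'd' => row 1
  'k' => row 0
  'g' => row 1
Rows:
  Row 0: "mdk"
  Row 1: "edg"
First row length: 3

3


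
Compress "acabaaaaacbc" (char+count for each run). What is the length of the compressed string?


Input: acabaaaaacbc
Runs:
  'a' x 1 => "a1"
  'c' x 1 => "c1"
  'a' x 1 => "a1"
  'b' x 1 => "b1"
  'a' x 5 => "a5"
  'c' x 1 => "c1"
  'b' x 1 => "b1"
  'c' x 1 => "c1"
Compressed: "a1c1a1b1a5c1b1c1"
Compressed length: 16

16


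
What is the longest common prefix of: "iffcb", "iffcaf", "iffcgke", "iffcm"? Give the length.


Words: iffcb, iffcaf, iffcgke, iffcm
  Position 0: all 'i' => match
  Position 1: all 'f' => match
  Position 2: all 'f' => match
  Position 3: all 'c' => match
  Position 4: ('b', 'a', 'g', 'm') => mismatch, stop
LCP = "iffc" (length 4)

4


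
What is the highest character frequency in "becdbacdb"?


Input: becdbacdb
Character counts:
  'a': 1
  'b': 3
  'c': 2
  'd': 2
  'e': 1
Maximum frequency: 3

3


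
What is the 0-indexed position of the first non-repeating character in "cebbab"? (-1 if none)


Input: cebbab
Character frequencies:
  'a': 1
  'b': 3
  'c': 1
  'e': 1
Scanning left to right for freq == 1:
  Position 0 ('c'): unique! => answer = 0

0


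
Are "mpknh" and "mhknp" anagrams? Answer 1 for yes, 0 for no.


Strings: "mpknh", "mhknp"
Sorted first:  hkmnp
Sorted second: hkmnp
Sorted forms match => anagrams

1


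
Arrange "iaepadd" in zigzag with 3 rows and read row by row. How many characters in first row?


Zigzag "iaepadd" into 3 rows:
Placing characters:
  'i' => row 0
  'a' => row 1
  'e' => row 2
  'p' => row 1
  'a' => row 0
  'd' => row 1
  'd' => row 2
Rows:
  Row 0: "ia"
  Row 1: "apd"
  Row 2: "ed"
First row length: 2

2


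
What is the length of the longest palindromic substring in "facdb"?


Input: "facdb"
Checking substrings for palindromes:
  No multi-char palindromic substrings found
Longest palindromic substring: "f" with length 1

1


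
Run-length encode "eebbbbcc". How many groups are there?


Input: eebbbbcc
Scanning for consecutive runs:
  Group 1: 'e' x 2 (positions 0-1)
  Group 2: 'b' x 4 (positions 2-5)
  Group 3: 'c' x 2 (positions 6-7)
Total groups: 3

3


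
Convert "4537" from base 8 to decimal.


Input: "4537" in base 8
Positional expansion:
  Digit '4' (value 4) x 8^3 = 2048
  Digit '5' (value 5) x 8^2 = 320
  Digit '3' (value 3) x 8^1 = 24
  Digit '7' (value 7) x 8^0 = 7
Sum = 2399

2399


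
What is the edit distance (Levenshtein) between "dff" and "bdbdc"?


Computing edit distance: "dff" -> "bdbdc"
DP table:
           b    d    b    d    c
      0    1    2    3    4    5
  d   1    1    1    2    3    4
  f   2    2    2    2    3    4
  f   3    3    3    3    3    4
Edit distance = dp[3][5] = 4

4


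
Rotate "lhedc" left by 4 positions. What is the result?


Input: "lhedc", rotate left by 4
First 4 characters: "lhed"
Remaining characters: "c"
Concatenate remaining + first: "c" + "lhed" = "clhed"

clhed


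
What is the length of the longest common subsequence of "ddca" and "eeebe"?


LCS of "ddca" and "eeebe"
DP table:
           e    e    e    b    e
      0    0    0    0    0    0
  d   0    0    0    0    0    0
  d   0    0    0    0    0    0
  c   0    0    0    0    0    0
  a   0    0    0    0    0    0
LCS length = dp[4][5] = 0

0


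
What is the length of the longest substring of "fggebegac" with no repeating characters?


Input: "fggebegac"
Sliding window (track last position of each char):
  Position 0 ('f'): window [0,0] length 1 -- new best
  Position 1 ('g'): window [0,1] length 2 -- new best
  Position 2 ('g'): repeat (last at 1), move window start to 2
  Position 2 ('g'): window [2,2] length 1
  Position 3 ('e'): window [2,3] length 2
  Position 4 ('b'): window [2,4] length 3 -- new best
  Position 5 ('e'): repeat (last at 3), move window start to 4
  Position 5 ('e'): window [4,5] length 2
  Position 6 ('g'): window [4,6] length 3
  Position 7 ('a'): window [4,7] length 4 -- new best
  Position 8 ('c'): window [4,8] length 5 -- new best
Longest substring with no repeats: "begac" with length 5

5


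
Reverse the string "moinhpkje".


Input: moinhpkje
Reading characters right to left:
  Position 8: 'e'
  Position 7: 'j'
  Position 6: 'k'
  Position 5: 'p'
  Position 4: 'h'
  Position 3: 'n'
  Position 2: 'i'
  Position 1: 'o'
  Position 0: 'm'
Reversed: ejkphniom

ejkphniom


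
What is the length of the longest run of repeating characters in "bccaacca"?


Input: "bccaacca"
Scanning for longest run:
  Position 1 ('c'): new char, reset run to 1
  Position 2 ('c'): continues run of 'c', length=2
  Position 3 ('a'): new char, reset run to 1
  Position 4 ('a'): continues run of 'a', length=2
  Position 5 ('c'): new char, reset run to 1
  Position 6 ('c'): continues run of 'c', length=2
  Position 7 ('a'): new char, reset run to 1
Longest run: 'c' with length 2

2


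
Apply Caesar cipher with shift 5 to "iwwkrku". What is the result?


Caesar cipher: shift "iwwkrku" by 5
  'i' (pos 8) + 5 = pos 13 = 'n'
  'w' (pos 22) + 5 = pos 1 = 'b'
  'w' (pos 22) + 5 = pos 1 = 'b'
  'k' (pos 10) + 5 = pos 15 = 'p'
  'r' (pos 17) + 5 = pos 22 = 'w'
  'k' (pos 10) + 5 = pos 15 = 'p'
  'u' (pos 20) + 5 = pos 25 = 'z'
Result: nbbpwpz

nbbpwpz


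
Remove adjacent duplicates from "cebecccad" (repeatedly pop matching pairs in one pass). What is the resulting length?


Input: cebecccad
Stack-based adjacent duplicate removal:
  Read 'c': push. Stack: c
  Read 'e': push. Stack: ce
  Read 'b': push. Stack: ceb
  Read 'e': push. Stack: cebe
  Read 'c': push. Stack: cebec
  Read 'c': matches stack top 'c' => pop. Stack: cebe
  Read 'c': push. Stack: cebec
  Read 'a': push. Stack: cebeca
  Read 'd': push. Stack: cebecad
Final stack: "cebecad" (length 7)

7


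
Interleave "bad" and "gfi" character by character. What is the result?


Interleaving "bad" and "gfi":
  Position 0: 'b' from first, 'g' from second => "bg"
  Position 1: 'a' from first, 'f' from second => "af"
  Position 2: 'd' from first, 'i' from second => "di"
Result: bgafdi

bgafdi


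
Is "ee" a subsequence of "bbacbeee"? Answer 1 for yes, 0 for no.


Check if "ee" is a subsequence of "bbacbeee"
Greedy scan:
  Position 0 ('b'): no match needed
  Position 1 ('b'): no match needed
  Position 2 ('a'): no match needed
  Position 3 ('c'): no match needed
  Position 4 ('b'): no match needed
  Position 5 ('e'): matches sub[0] = 'e'
  Position 6 ('e'): matches sub[1] = 'e'
  Position 7 ('e'): no match needed
All 2 characters matched => is a subsequence

1


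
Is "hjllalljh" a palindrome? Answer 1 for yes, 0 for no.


Input: hjllalljh
Reversed: hjllalljh
  Compare pos 0 ('h') with pos 8 ('h'): match
  Compare pos 1 ('j') with pos 7 ('j'): match
  Compare pos 2 ('l') with pos 6 ('l'): match
  Compare pos 3 ('l') with pos 5 ('l'): match
Result: palindrome

1


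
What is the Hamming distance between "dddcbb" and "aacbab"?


Comparing "dddcbb" and "aacbab" position by position:
  Position 0: 'd' vs 'a' => differ
  Position 1: 'd' vs 'a' => differ
  Position 2: 'd' vs 'c' => differ
  Position 3: 'c' vs 'b' => differ
  Position 4: 'b' vs 'a' => differ
  Position 5: 'b' vs 'b' => same
Total differences (Hamming distance): 5

5


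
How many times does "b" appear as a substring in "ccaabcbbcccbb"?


Searching for "b" in "ccaabcbbcccbb"
Scanning each position:
  Position 0: "c" => no
  Position 1: "c" => no
  Position 2: "a" => no
  Position 3: "a" => no
  Position 4: "b" => MATCH
  Position 5: "c" => no
  Position 6: "b" => MATCH
  Position 7: "b" => MATCH
  Position 8: "c" => no
  Position 9: "c" => no
  Position 10: "c" => no
  Position 11: "b" => MATCH
  Position 12: "b" => MATCH
Total occurrences: 5

5


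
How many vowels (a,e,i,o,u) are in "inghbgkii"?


Input: inghbgkii
Checking each character:
  'i' at position 0: vowel (running total: 1)
  'n' at position 1: consonant
  'g' at position 2: consonant
  'h' at position 3: consonant
  'b' at position 4: consonant
  'g' at position 5: consonant
  'k' at position 6: consonant
  'i' at position 7: vowel (running total: 2)
  'i' at position 8: vowel (running total: 3)
Total vowels: 3

3


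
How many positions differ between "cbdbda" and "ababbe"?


Comparing "cbdbda" and "ababbe" position by position:
  Position 0: 'c' vs 'a' => DIFFER
  Position 1: 'b' vs 'b' => same
  Position 2: 'd' vs 'a' => DIFFER
  Position 3: 'b' vs 'b' => same
  Position 4: 'd' vs 'b' => DIFFER
  Position 5: 'a' vs 'e' => DIFFER
Positions that differ: 4

4


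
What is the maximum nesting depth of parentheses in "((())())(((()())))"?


Input: "((())())(((()())))"
Tracking depth:
  Position 0 '(': depth becomes 1
  Position 1 '(': depth becomes 2
  Position 2 '(': depth becomes 3
  Position 3 ')': depth becomes 2
  Position 4 ')': depth becomes 1
  Position 5 '(': depth becomes 2
  Position 6 ')': depth becomes 1
  Position 7 ')': depth becomes 0
  Position 8 '(': depth becomes 1
  Position 9 '(': depth becomes 2
  Position 10 '(': depth becomes 3
  Position 11 '(': depth becomes 4
  Position 12 ')': depth becomes 3
  Position 13 '(': depth becomes 4
  Position 14 ')': depth becomes 3
  Position 15 ')': depth becomes 2
  Position 16 ')': depth becomes 1
  Position 17 ')': depth becomes 0
Maximum depth reached: 4

4


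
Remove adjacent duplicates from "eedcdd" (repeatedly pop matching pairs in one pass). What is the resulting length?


Input: eedcdd
Stack-based adjacent duplicate removal:
  Read 'e': push. Stack: e
  Read 'e': matches stack top 'e' => pop. Stack: (empty)
  Read 'd': push. Stack: d
  Read 'c': push. Stack: dc
  Read 'd': push. Stack: dcd
  Read 'd': matches stack top 'd' => pop. Stack: dc
Final stack: "dc" (length 2)

2


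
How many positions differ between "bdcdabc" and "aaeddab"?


Comparing "bdcdabc" and "aaeddab" position by position:
  Position 0: 'b' vs 'a' => DIFFER
  Position 1: 'd' vs 'a' => DIFFER
  Position 2: 'c' vs 'e' => DIFFER
  Position 3: 'd' vs 'd' => same
  Position 4: 'a' vs 'd' => DIFFER
  Position 5: 'b' vs 'a' => DIFFER
  Position 6: 'c' vs 'b' => DIFFER
Positions that differ: 6

6


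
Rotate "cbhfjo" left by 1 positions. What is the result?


Input: "cbhfjo", rotate left by 1
First 1 characters: "c"
Remaining characters: "bhfjo"
Concatenate remaining + first: "bhfjo" + "c" = "bhfjoc"

bhfjoc


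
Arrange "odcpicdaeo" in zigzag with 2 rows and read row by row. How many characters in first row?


Zigzag "odcpicdaeo" into 2 rows:
Placing characters:
  'o' => row 0
  'd' => row 1
  'c' => row 0
  'p' => row 1
  'i' => row 0
  'c' => row 1
  'd' => row 0
  'a' => row 1
  'e' => row 0
  'o' => row 1
Rows:
  Row 0: "ocide"
  Row 1: "dpcao"
First row length: 5

5


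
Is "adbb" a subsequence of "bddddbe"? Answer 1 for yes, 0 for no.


Check if "adbb" is a subsequence of "bddddbe"
Greedy scan:
  Position 0 ('b'): no match needed
  Position 1 ('d'): no match needed
  Position 2 ('d'): no match needed
  Position 3 ('d'): no match needed
  Position 4 ('d'): no match needed
  Position 5 ('b'): no match needed
  Position 6 ('e'): no match needed
Only matched 0/4 characters => not a subsequence

0


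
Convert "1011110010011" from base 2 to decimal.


Input: "1011110010011" in base 2
Positional expansion:
  Digit '1' (value 1) x 2^12 = 4096
  Digit '0' (value 0) x 2^11 = 0
  Digit '1' (value 1) x 2^10 = 1024
  Digit '1' (value 1) x 2^9 = 512
  Digit '1' (value 1) x 2^8 = 256
  Digit '1' (value 1) x 2^7 = 128
  Digit '0' (value 0) x 2^6 = 0
  Digit '0' (value 0) x 2^5 = 0
  Digit '1' (value 1) x 2^4 = 16
  Digit '0' (value 0) x 2^3 = 0
  Digit '0' (value 0) x 2^2 = 0
  Digit '1' (value 1) x 2^1 = 2
  Digit '1' (value 1) x 2^0 = 1
Sum = 6035

6035


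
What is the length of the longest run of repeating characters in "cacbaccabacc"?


Input: "cacbaccabacc"
Scanning for longest run:
  Position 1 ('a'): new char, reset run to 1
  Position 2 ('c'): new char, reset run to 1
  Position 3 ('b'): new char, reset run to 1
  Position 4 ('a'): new char, reset run to 1
  Position 5 ('c'): new char, reset run to 1
  Position 6 ('c'): continues run of 'c', length=2
  Position 7 ('a'): new char, reset run to 1
  Position 8 ('b'): new char, reset run to 1
  Position 9 ('a'): new char, reset run to 1
  Position 10 ('c'): new char, reset run to 1
  Position 11 ('c'): continues run of 'c', length=2
Longest run: 'c' with length 2

2


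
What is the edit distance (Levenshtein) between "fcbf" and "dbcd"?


Computing edit distance: "fcbf" -> "dbcd"
DP table:
           d    b    c    d
      0    1    2    3    4
  f   1    1    2    3    4
  c   2    2    2    2    3
  b   3    3    2    3    3
  f   4    4    3    3    4
Edit distance = dp[4][4] = 4

4


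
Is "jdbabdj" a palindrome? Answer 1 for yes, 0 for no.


Input: jdbabdj
Reversed: jdbabdj
  Compare pos 0 ('j') with pos 6 ('j'): match
  Compare pos 1 ('d') with pos 5 ('d'): match
  Compare pos 2 ('b') with pos 4 ('b'): match
Result: palindrome

1


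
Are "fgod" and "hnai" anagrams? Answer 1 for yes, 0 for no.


Strings: "fgod", "hnai"
Sorted first:  dfgo
Sorted second: ahin
Differ at position 0: 'd' vs 'a' => not anagrams

0


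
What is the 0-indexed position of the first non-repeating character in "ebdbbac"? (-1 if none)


Input: ebdbbac
Character frequencies:
  'a': 1
  'b': 3
  'c': 1
  'd': 1
  'e': 1
Scanning left to right for freq == 1:
  Position 0 ('e'): unique! => answer = 0

0


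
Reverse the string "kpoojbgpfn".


Input: kpoojbgpfn
Reading characters right to left:
  Position 9: 'n'
  Position 8: 'f'
  Position 7: 'p'
  Position 6: 'g'
  Position 5: 'b'
  Position 4: 'j'
  Position 3: 'o'
  Position 2: 'o'
  Position 1: 'p'
  Position 0: 'k'
Reversed: nfpgbjoopk

nfpgbjoopk


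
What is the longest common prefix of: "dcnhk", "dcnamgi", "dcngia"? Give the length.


Words: dcnhk, dcnamgi, dcngia
  Position 0: all 'd' => match
  Position 1: all 'c' => match
  Position 2: all 'n' => match
  Position 3: ('h', 'a', 'g') => mismatch, stop
LCP = "dcn" (length 3)

3


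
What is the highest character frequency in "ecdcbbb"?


Input: ecdcbbb
Character counts:
  'b': 3
  'c': 2
  'd': 1
  'e': 1
Maximum frequency: 3

3


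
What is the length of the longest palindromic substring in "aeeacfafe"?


Input: "aeeacfafe"
Checking substrings for palindromes:
  [0:4] "aeea" (len 4) => palindrome
  [5:8] "faf" (len 3) => palindrome
  [1:3] "ee" (len 2) => palindrome
Longest palindromic substring: "aeea" with length 4

4


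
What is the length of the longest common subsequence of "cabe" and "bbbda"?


LCS of "cabe" and "bbbda"
DP table:
           b    b    b    d    a
      0    0    0    0    0    0
  c   0    0    0    0    0    0
  a   0    0    0    0    0    1
  b   0    1    1    1    1    1
  e   0    1    1    1    1    1
LCS length = dp[4][5] = 1

1


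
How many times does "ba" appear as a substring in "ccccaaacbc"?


Searching for "ba" in "ccccaaacbc"
Scanning each position:
  Position 0: "cc" => no
  Position 1: "cc" => no
  Position 2: "cc" => no
  Position 3: "ca" => no
  Position 4: "aa" => no
  Position 5: "aa" => no
  Position 6: "ac" => no
  Position 7: "cb" => no
  Position 8: "bc" => no
Total occurrences: 0

0


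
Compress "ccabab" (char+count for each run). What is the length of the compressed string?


Input: ccabab
Runs:
  'c' x 2 => "c2"
  'a' x 1 => "a1"
  'b' x 1 => "b1"
  'a' x 1 => "a1"
  'b' x 1 => "b1"
Compressed: "c2a1b1a1b1"
Compressed length: 10

10


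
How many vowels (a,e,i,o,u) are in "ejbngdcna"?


Input: ejbngdcna
Checking each character:
  'e' at position 0: vowel (running total: 1)
  'j' at position 1: consonant
  'b' at position 2: consonant
  'n' at position 3: consonant
  'g' at position 4: consonant
  'd' at position 5: consonant
  'c' at position 6: consonant
  'n' at position 7: consonant
  'a' at position 8: vowel (running total: 2)
Total vowels: 2

2


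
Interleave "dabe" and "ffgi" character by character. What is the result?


Interleaving "dabe" and "ffgi":
  Position 0: 'd' from first, 'f' from second => "df"
  Position 1: 'a' from first, 'f' from second => "af"
  Position 2: 'b' from first, 'g' from second => "bg"
  Position 3: 'e' from first, 'i' from second => "ei"
Result: dfafbgei

dfafbgei


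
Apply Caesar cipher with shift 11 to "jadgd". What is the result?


Caesar cipher: shift "jadgd" by 11
  'j' (pos 9) + 11 = pos 20 = 'u'
  'a' (pos 0) + 11 = pos 11 = 'l'
  'd' (pos 3) + 11 = pos 14 = 'o'
  'g' (pos 6) + 11 = pos 17 = 'r'
  'd' (pos 3) + 11 = pos 14 = 'o'
Result: uloro

uloro


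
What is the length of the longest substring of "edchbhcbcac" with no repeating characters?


Input: "edchbhcbcac"
Sliding window (track last position of each char):
  Position 0 ('e'): window [0,0] length 1 -- new best
  Position 1 ('d'): window [0,1] length 2 -- new best
  Position 2 ('c'): window [0,2] length 3 -- new best
  Position 3 ('h'): window [0,3] length 4 -- new best
  Position 4 ('b'): window [0,4] length 5 -- new best
  Position 5 ('h'): repeat (last at 3), move window start to 4
  Position 5 ('h'): window [4,5] length 2
  Position 6 ('c'): window [4,6] length 3
  Position 7 ('b'): repeat (last at 4), move window start to 5
  Position 7 ('b'): window [5,7] length 3
  Position 8 ('c'): repeat (last at 6), move window start to 7
  Position 8 ('c'): window [7,8] length 2
  Position 9 ('a'): window [7,9] length 3
  Position 10 ('c'): repeat (last at 8), move window start to 9
  Position 10 ('c'): window [9,10] length 2
Longest substring with no repeats: "edchb" with length 5

5


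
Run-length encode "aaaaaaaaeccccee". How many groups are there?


Input: aaaaaaaaeccccee
Scanning for consecutive runs:
  Group 1: 'a' x 8 (positions 0-7)
  Group 2: 'e' x 1 (positions 8-8)
  Group 3: 'c' x 4 (positions 9-12)
  Group 4: 'e' x 2 (positions 13-14)
Total groups: 4

4


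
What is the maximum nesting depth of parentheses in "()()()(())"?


Input: "()()()(())"
Tracking depth:
  Position 0 '(': depth becomes 1
  Position 1 ')': depth becomes 0
  Position 2 '(': depth becomes 1
  Position 3 ')': depth becomes 0
  Position 4 '(': depth becomes 1
  Position 5 ')': depth becomes 0
  Position 6 '(': depth becomes 1
  Position 7 '(': depth becomes 2
  Position 8 ')': depth becomes 1
  Position 9 ')': depth becomes 0
Maximum depth reached: 2

2


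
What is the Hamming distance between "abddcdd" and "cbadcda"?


Comparing "abddcdd" and "cbadcda" position by position:
  Position 0: 'a' vs 'c' => differ
  Position 1: 'b' vs 'b' => same
  Position 2: 'd' vs 'a' => differ
  Position 3: 'd' vs 'd' => same
  Position 4: 'c' vs 'c' => same
  Position 5: 'd' vs 'd' => same
  Position 6: 'd' vs 'a' => differ
Total differences (Hamming distance): 3

3


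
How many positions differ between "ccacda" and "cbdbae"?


Comparing "ccacda" and "cbdbae" position by position:
  Position 0: 'c' vs 'c' => same
  Position 1: 'c' vs 'b' => DIFFER
  Position 2: 'a' vs 'd' => DIFFER
  Position 3: 'c' vs 'b' => DIFFER
  Position 4: 'd' vs 'a' => DIFFER
  Position 5: 'a' vs 'e' => DIFFER
Positions that differ: 5

5


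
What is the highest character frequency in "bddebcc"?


Input: bddebcc
Character counts:
  'b': 2
  'c': 2
  'd': 2
  'e': 1
Maximum frequency: 2

2


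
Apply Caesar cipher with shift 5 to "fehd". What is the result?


Caesar cipher: shift "fehd" by 5
  'f' (pos 5) + 5 = pos 10 = 'k'
  'e' (pos 4) + 5 = pos 9 = 'j'
  'h' (pos 7) + 5 = pos 12 = 'm'
  'd' (pos 3) + 5 = pos 8 = 'i'
Result: kjmi

kjmi


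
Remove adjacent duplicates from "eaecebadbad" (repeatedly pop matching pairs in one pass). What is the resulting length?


Input: eaecebadbad
Stack-based adjacent duplicate removal:
  Read 'e': push. Stack: e
  Read 'a': push. Stack: ea
  Read 'e': push. Stack: eae
  Read 'c': push. Stack: eaec
  Read 'e': push. Stack: eaece
  Read 'b': push. Stack: eaeceb
  Read 'a': push. Stack: eaeceba
  Read 'd': push. Stack: eaecebad
  Read 'b': push. Stack: eaecebadb
  Read 'a': push. Stack: eaecebadba
  Read 'd': push. Stack: eaecebadbad
Final stack: "eaecebadbad" (length 11)

11


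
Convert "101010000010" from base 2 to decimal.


Input: "101010000010" in base 2
Positional expansion:
  Digit '1' (value 1) x 2^11 = 2048
  Digit '0' (value 0) x 2^10 = 0
  Digit '1' (value 1) x 2^9 = 512
  Digit '0' (value 0) x 2^8 = 0
  Digit '1' (value 1) x 2^7 = 128
  Digit '0' (value 0) x 2^6 = 0
  Digit '0' (value 0) x 2^5 = 0
  Digit '0' (value 0) x 2^4 = 0
  Digit '0' (value 0) x 2^3 = 0
  Digit '0' (value 0) x 2^2 = 0
  Digit '1' (value 1) x 2^1 = 2
  Digit '0' (value 0) x 2^0 = 0
Sum = 2690

2690


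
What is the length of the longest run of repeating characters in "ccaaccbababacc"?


Input: "ccaaccbababacc"
Scanning for longest run:
  Position 1 ('c'): continues run of 'c', length=2
  Position 2 ('a'): new char, reset run to 1
  Position 3 ('a'): continues run of 'a', length=2
  Position 4 ('c'): new char, reset run to 1
  Position 5 ('c'): continues run of 'c', length=2
  Position 6 ('b'): new char, reset run to 1
  Position 7 ('a'): new char, reset run to 1
  Position 8 ('b'): new char, reset run to 1
  Position 9 ('a'): new char, reset run to 1
  Position 10 ('b'): new char, reset run to 1
  Position 11 ('a'): new char, reset run to 1
  Position 12 ('c'): new char, reset run to 1
  Position 13 ('c'): continues run of 'c', length=2
Longest run: 'c' with length 2

2


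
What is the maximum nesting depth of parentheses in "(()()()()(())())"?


Input: "(()()()()(())())"
Tracking depth:
  Position 0 '(': depth becomes 1
  Position 1 '(': depth becomes 2
  Position 2 ')': depth becomes 1
  Position 3 '(': depth becomes 2
  Position 4 ')': depth becomes 1
  Position 5 '(': depth becomes 2
  Position 6 ')': depth becomes 1
  Position 7 '(': depth becomes 2
  Position 8 ')': depth becomes 1
  Position 9 '(': depth becomes 2
  Position 10 '(': depth becomes 3
  Position 11 ')': depth becomes 2
  Position 12 ')': depth becomes 1
  Position 13 '(': depth becomes 2
  Position 14 ')': depth becomes 1
  Position 15 ')': depth becomes 0
Maximum depth reached: 3

3


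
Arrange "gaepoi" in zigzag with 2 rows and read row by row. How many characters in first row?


Zigzag "gaepoi" into 2 rows:
Placing characters:
  'g' => row 0
  'a' => row 1
  'e' => row 0
  'p' => row 1
  'o' => row 0
  'i' => row 1
Rows:
  Row 0: "geo"
  Row 1: "api"
First row length: 3

3


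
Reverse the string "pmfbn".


Input: pmfbn
Reading characters right to left:
  Position 4: 'n'
  Position 3: 'b'
  Position 2: 'f'
  Position 1: 'm'
  Position 0: 'p'
Reversed: nbfmp

nbfmp


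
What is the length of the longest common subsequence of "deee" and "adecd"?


LCS of "deee" and "adecd"
DP table:
           a    d    e    c    d
      0    0    0    0    0    0
  d   0    0    1    1    1    1
  e   0    0    1    2    2    2
  e   0    0    1    2    2    2
  e   0    0    1    2    2    2
LCS length = dp[4][5] = 2

2


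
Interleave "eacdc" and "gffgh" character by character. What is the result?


Interleaving "eacdc" and "gffgh":
  Position 0: 'e' from first, 'g' from second => "eg"
  Position 1: 'a' from first, 'f' from second => "af"
  Position 2: 'c' from first, 'f' from second => "cf"
  Position 3: 'd' from first, 'g' from second => "dg"
  Position 4: 'c' from first, 'h' from second => "ch"
Result: egafcfdgch

egafcfdgch


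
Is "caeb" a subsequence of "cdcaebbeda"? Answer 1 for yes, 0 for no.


Check if "caeb" is a subsequence of "cdcaebbeda"
Greedy scan:
  Position 0 ('c'): matches sub[0] = 'c'
  Position 1 ('d'): no match needed
  Position 2 ('c'): no match needed
  Position 3 ('a'): matches sub[1] = 'a'
  Position 4 ('e'): matches sub[2] = 'e'
  Position 5 ('b'): matches sub[3] = 'b'
  Position 6 ('b'): no match needed
  Position 7 ('e'): no match needed
  Position 8 ('d'): no match needed
  Position 9 ('a'): no match needed
All 4 characters matched => is a subsequence

1


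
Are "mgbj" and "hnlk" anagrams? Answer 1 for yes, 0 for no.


Strings: "mgbj", "hnlk"
Sorted first:  bgjm
Sorted second: hkln
Differ at position 0: 'b' vs 'h' => not anagrams

0


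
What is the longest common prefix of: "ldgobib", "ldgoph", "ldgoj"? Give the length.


Words: ldgobib, ldgoph, ldgoj
  Position 0: all 'l' => match
  Position 1: all 'd' => match
  Position 2: all 'g' => match
  Position 3: all 'o' => match
  Position 4: ('b', 'p', 'j') => mismatch, stop
LCP = "ldgo" (length 4)

4


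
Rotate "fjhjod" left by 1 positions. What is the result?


Input: "fjhjod", rotate left by 1
First 1 characters: "f"
Remaining characters: "jhjod"
Concatenate remaining + first: "jhjod" + "f" = "jhjodf"

jhjodf


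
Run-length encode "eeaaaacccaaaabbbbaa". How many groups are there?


Input: eeaaaacccaaaabbbbaa
Scanning for consecutive runs:
  Group 1: 'e' x 2 (positions 0-1)
  Group 2: 'a' x 4 (positions 2-5)
  Group 3: 'c' x 3 (positions 6-8)
  Group 4: 'a' x 4 (positions 9-12)
  Group 5: 'b' x 4 (positions 13-16)
  Group 6: 'a' x 2 (positions 17-18)
Total groups: 6

6


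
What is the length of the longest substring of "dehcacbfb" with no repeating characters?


Input: "dehcacbfb"
Sliding window (track last position of each char):
  Position 0 ('d'): window [0,0] length 1 -- new best
  Position 1 ('e'): window [0,1] length 2 -- new best
  Position 2 ('h'): window [0,2] length 3 -- new best
  Position 3 ('c'): window [0,3] length 4 -- new best
  Position 4 ('a'): window [0,4] length 5 -- new best
  Position 5 ('c'): repeat (last at 3), move window start to 4
  Position 5 ('c'): window [4,5] length 2
  Position 6 ('b'): window [4,6] length 3
  Position 7 ('f'): window [4,7] length 4
  Position 8 ('b'): repeat (last at 6), move window start to 7
  Position 8 ('b'): window [7,8] length 2
Longest substring with no repeats: "dehca" with length 5

5


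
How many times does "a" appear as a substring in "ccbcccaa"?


Searching for "a" in "ccbcccaa"
Scanning each position:
  Position 0: "c" => no
  Position 1: "c" => no
  Position 2: "b" => no
  Position 3: "c" => no
  Position 4: "c" => no
  Position 5: "c" => no
  Position 6: "a" => MATCH
  Position 7: "a" => MATCH
Total occurrences: 2

2


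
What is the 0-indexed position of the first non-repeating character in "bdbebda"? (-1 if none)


Input: bdbebda
Character frequencies:
  'a': 1
  'b': 3
  'd': 2
  'e': 1
Scanning left to right for freq == 1:
  Position 0 ('b'): freq=3, skip
  Position 1 ('d'): freq=2, skip
  Position 2 ('b'): freq=3, skip
  Position 3 ('e'): unique! => answer = 3

3


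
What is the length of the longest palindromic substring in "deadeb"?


Input: "deadeb"
Checking substrings for palindromes:
  No multi-char palindromic substrings found
Longest palindromic substring: "d" with length 1

1


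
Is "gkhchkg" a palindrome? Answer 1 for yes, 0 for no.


Input: gkhchkg
Reversed: gkhchkg
  Compare pos 0 ('g') with pos 6 ('g'): match
  Compare pos 1 ('k') with pos 5 ('k'): match
  Compare pos 2 ('h') with pos 4 ('h'): match
Result: palindrome

1


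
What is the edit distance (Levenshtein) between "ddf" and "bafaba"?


Computing edit distance: "ddf" -> "bafaba"
DP table:
           b    a    f    a    b    a
      0    1    2    3    4    5    6
  d   1    1    2    3    4    5    6
  d   2    2    2    3    4    5    6
  f   3    3    3    2    3    4    5
Edit distance = dp[3][6] = 5

5


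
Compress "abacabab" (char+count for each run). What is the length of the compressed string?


Input: abacabab
Runs:
  'a' x 1 => "a1"
  'b' x 1 => "b1"
  'a' x 1 => "a1"
  'c' x 1 => "c1"
  'a' x 1 => "a1"
  'b' x 1 => "b1"
  'a' x 1 => "a1"
  'b' x 1 => "b1"
Compressed: "a1b1a1c1a1b1a1b1"
Compressed length: 16

16


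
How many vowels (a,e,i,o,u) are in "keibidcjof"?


Input: keibidcjof
Checking each character:
  'k' at position 0: consonant
  'e' at position 1: vowel (running total: 1)
  'i' at position 2: vowel (running total: 2)
  'b' at position 3: consonant
  'i' at position 4: vowel (running total: 3)
  'd' at position 5: consonant
  'c' at position 6: consonant
  'j' at position 7: consonant
  'o' at position 8: vowel (running total: 4)
  'f' at position 9: consonant
Total vowels: 4

4


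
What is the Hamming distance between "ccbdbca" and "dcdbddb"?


Comparing "ccbdbca" and "dcdbddb" position by position:
  Position 0: 'c' vs 'd' => differ
  Position 1: 'c' vs 'c' => same
  Position 2: 'b' vs 'd' => differ
  Position 3: 'd' vs 'b' => differ
  Position 4: 'b' vs 'd' => differ
  Position 5: 'c' vs 'd' => differ
  Position 6: 'a' vs 'b' => differ
Total differences (Hamming distance): 6

6


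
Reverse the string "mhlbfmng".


Input: mhlbfmng
Reading characters right to left:
  Position 7: 'g'
  Position 6: 'n'
  Position 5: 'm'
  Position 4: 'f'
  Position 3: 'b'
  Position 2: 'l'
  Position 1: 'h'
  Position 0: 'm'
Reversed: gnmfblhm

gnmfblhm


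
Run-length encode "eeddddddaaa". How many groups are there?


Input: eeddddddaaa
Scanning for consecutive runs:
  Group 1: 'e' x 2 (positions 0-1)
  Group 2: 'd' x 6 (positions 2-7)
  Group 3: 'a' x 3 (positions 8-10)
Total groups: 3

3


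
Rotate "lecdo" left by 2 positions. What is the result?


Input: "lecdo", rotate left by 2
First 2 characters: "le"
Remaining characters: "cdo"
Concatenate remaining + first: "cdo" + "le" = "cdole"

cdole


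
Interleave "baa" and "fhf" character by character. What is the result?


Interleaving "baa" and "fhf":
  Position 0: 'b' from first, 'f' from second => "bf"
  Position 1: 'a' from first, 'h' from second => "ah"
  Position 2: 'a' from first, 'f' from second => "af"
Result: bfahaf

bfahaf


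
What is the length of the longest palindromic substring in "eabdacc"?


Input: "eabdacc"
Checking substrings for palindromes:
  [5:7] "cc" (len 2) => palindrome
Longest palindromic substring: "cc" with length 2

2


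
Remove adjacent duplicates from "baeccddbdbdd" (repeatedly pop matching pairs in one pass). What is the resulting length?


Input: baeccddbdbdd
Stack-based adjacent duplicate removal:
  Read 'b': push. Stack: b
  Read 'a': push. Stack: ba
  Read 'e': push. Stack: bae
  Read 'c': push. Stack: baec
  Read 'c': matches stack top 'c' => pop. Stack: bae
  Read 'd': push. Stack: baed
  Read 'd': matches stack top 'd' => pop. Stack: bae
  Read 'b': push. Stack: baeb
  Read 'd': push. Stack: baebd
  Read 'b': push. Stack: baebdb
  Read 'd': push. Stack: baebdbd
  Read 'd': matches stack top 'd' => pop. Stack: baebdb
Final stack: "baebdb" (length 6)

6


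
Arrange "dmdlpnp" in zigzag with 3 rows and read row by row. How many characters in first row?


Zigzag "dmdlpnp" into 3 rows:
Placing characters:
  'd' => row 0
  'm' => row 1
  'd' => row 2
  'l' => row 1
  'p' => row 0
  'n' => row 1
  'p' => row 2
Rows:
  Row 0: "dp"
  Row 1: "mln"
  Row 2: "dp"
First row length: 2

2


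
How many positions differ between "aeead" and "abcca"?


Comparing "aeead" and "abcca" position by position:
  Position 0: 'a' vs 'a' => same
  Position 1: 'e' vs 'b' => DIFFER
  Position 2: 'e' vs 'c' => DIFFER
  Position 3: 'a' vs 'c' => DIFFER
  Position 4: 'd' vs 'a' => DIFFER
Positions that differ: 4

4


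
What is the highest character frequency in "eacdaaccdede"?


Input: eacdaaccdede
Character counts:
  'a': 3
  'c': 3
  'd': 3
  'e': 3
Maximum frequency: 3

3


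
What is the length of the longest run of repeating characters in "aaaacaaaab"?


Input: "aaaacaaaab"
Scanning for longest run:
  Position 1 ('a'): continues run of 'a', length=2
  Position 2 ('a'): continues run of 'a', length=3
  Position 3 ('a'): continues run of 'a', length=4
  Position 4 ('c'): new char, reset run to 1
  Position 5 ('a'): new char, reset run to 1
  Position 6 ('a'): continues run of 'a', length=2
  Position 7 ('a'): continues run of 'a', length=3
  Position 8 ('a'): continues run of 'a', length=4
  Position 9 ('b'): new char, reset run to 1
Longest run: 'a' with length 4

4


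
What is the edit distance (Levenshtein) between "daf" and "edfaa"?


Computing edit distance: "daf" -> "edfaa"
DP table:
           e    d    f    a    a
      0    1    2    3    4    5
  d   1    1    1    2    3    4
  a   2    2    2    2    2    3
  f   3    3    3    2    3    3
Edit distance = dp[3][5] = 3

3


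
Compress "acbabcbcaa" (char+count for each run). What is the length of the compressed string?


Input: acbabcbcaa
Runs:
  'a' x 1 => "a1"
  'c' x 1 => "c1"
  'b' x 1 => "b1"
  'a' x 1 => "a1"
  'b' x 1 => "b1"
  'c' x 1 => "c1"
  'b' x 1 => "b1"
  'c' x 1 => "c1"
  'a' x 2 => "a2"
Compressed: "a1c1b1a1b1c1b1c1a2"
Compressed length: 18

18


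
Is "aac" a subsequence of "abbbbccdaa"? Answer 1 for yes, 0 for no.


Check if "aac" is a subsequence of "abbbbccdaa"
Greedy scan:
  Position 0 ('a'): matches sub[0] = 'a'
  Position 1 ('b'): no match needed
  Position 2 ('b'): no match needed
  Position 3 ('b'): no match needed
  Position 4 ('b'): no match needed
  Position 5 ('c'): no match needed
  Position 6 ('c'): no match needed
  Position 7 ('d'): no match needed
  Position 8 ('a'): matches sub[1] = 'a'
  Position 9 ('a'): no match needed
Only matched 2/3 characters => not a subsequence

0


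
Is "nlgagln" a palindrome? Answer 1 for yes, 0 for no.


Input: nlgagln
Reversed: nlgagln
  Compare pos 0 ('n') with pos 6 ('n'): match
  Compare pos 1 ('l') with pos 5 ('l'): match
  Compare pos 2 ('g') with pos 4 ('g'): match
Result: palindrome

1


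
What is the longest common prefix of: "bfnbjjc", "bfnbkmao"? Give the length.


Words: bfnbjjc, bfnbkmao
  Position 0: all 'b' => match
  Position 1: all 'f' => match
  Position 2: all 'n' => match
  Position 3: all 'b' => match
  Position 4: ('j', 'k') => mismatch, stop
LCP = "bfnb" (length 4)

4


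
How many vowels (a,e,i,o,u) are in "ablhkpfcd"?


Input: ablhkpfcd
Checking each character:
  'a' at position 0: vowel (running total: 1)
  'b' at position 1: consonant
  'l' at position 2: consonant
  'h' at position 3: consonant
  'k' at position 4: consonant
  'p' at position 5: consonant
  'f' at position 6: consonant
  'c' at position 7: consonant
  'd' at position 8: consonant
Total vowels: 1

1


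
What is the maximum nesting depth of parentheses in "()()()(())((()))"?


Input: "()()()(())((()))"
Tracking depth:
  Position 0 '(': depth becomes 1
  Position 1 ')': depth becomes 0
  Position 2 '(': depth becomes 1
  Position 3 ')': depth becomes 0
  Position 4 '(': depth becomes 1
  Position 5 ')': depth becomes 0
  Position 6 '(': depth becomes 1
  Position 7 '(': depth becomes 2
  Position 8 ')': depth becomes 1
  Position 9 ')': depth becomes 0
  Position 10 '(': depth becomes 1
  Position 11 '(': depth becomes 2
  Position 12 '(': depth becomes 3
  Position 13 ')': depth becomes 2
  Position 14 ')': depth becomes 1
  Position 15 ')': depth becomes 0
Maximum depth reached: 3

3


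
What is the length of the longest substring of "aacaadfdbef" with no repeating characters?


Input: "aacaadfdbef"
Sliding window (track last position of each char):
  Position 0 ('a'): window [0,0] length 1 -- new best
  Position 1 ('a'): repeat (last at 0), move window start to 1
  Position 1 ('a'): window [1,1] length 1
  Position 2 ('c'): window [1,2] length 2 -- new best
  Position 3 ('a'): repeat (last at 1), move window start to 2
  Position 3 ('a'): window [2,3] length 2
  Position 4 ('a'): repeat (last at 3), move window start to 4
  Position 4 ('a'): window [4,4] length 1
  Position 5 ('d'): window [4,5] length 2
  Position 6 ('f'): window [4,6] length 3 -- new best
  Position 7 ('d'): repeat (last at 5), move window start to 6
  Position 7 ('d'): window [6,7] length 2
  Position 8 ('b'): window [6,8] length 3
  Position 9 ('e'): window [6,9] length 4 -- new best
  Position 10 ('f'): repeat (last at 6), move window start to 7
  Position 10 ('f'): window [7,10] length 4
Longest substring with no repeats: "fdbe" with length 4

4


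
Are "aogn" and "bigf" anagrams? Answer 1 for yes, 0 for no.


Strings: "aogn", "bigf"
Sorted first:  agno
Sorted second: bfgi
Differ at position 0: 'a' vs 'b' => not anagrams

0


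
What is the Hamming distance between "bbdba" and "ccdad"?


Comparing "bbdba" and "ccdad" position by position:
  Position 0: 'b' vs 'c' => differ
  Position 1: 'b' vs 'c' => differ
  Position 2: 'd' vs 'd' => same
  Position 3: 'b' vs 'a' => differ
  Position 4: 'a' vs 'd' => differ
Total differences (Hamming distance): 4

4


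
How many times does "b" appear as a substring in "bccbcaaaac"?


Searching for "b" in "bccbcaaaac"
Scanning each position:
  Position 0: "b" => MATCH
  Position 1: "c" => no
  Position 2: "c" => no
  Position 3: "b" => MATCH
  Position 4: "c" => no
  Position 5: "a" => no
  Position 6: "a" => no
  Position 7: "a" => no
  Position 8: "a" => no
  Position 9: "c" => no
Total occurrences: 2

2


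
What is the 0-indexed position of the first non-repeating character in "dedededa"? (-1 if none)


Input: dedededa
Character frequencies:
  'a': 1
  'd': 4
  'e': 3
Scanning left to right for freq == 1:
  Position 0 ('d'): freq=4, skip
  Position 1 ('e'): freq=3, skip
  Position 2 ('d'): freq=4, skip
  Position 3 ('e'): freq=3, skip
  Position 4 ('d'): freq=4, skip
  Position 5 ('e'): freq=3, skip
  Position 6 ('d'): freq=4, skip
  Position 7 ('a'): unique! => answer = 7

7


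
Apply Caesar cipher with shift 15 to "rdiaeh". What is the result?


Caesar cipher: shift "rdiaeh" by 15
  'r' (pos 17) + 15 = pos 6 = 'g'
  'd' (pos 3) + 15 = pos 18 = 's'
  'i' (pos 8) + 15 = pos 23 = 'x'
  'a' (pos 0) + 15 = pos 15 = 'p'
  'e' (pos 4) + 15 = pos 19 = 't'
  'h' (pos 7) + 15 = pos 22 = 'w'
Result: gsxptw

gsxptw


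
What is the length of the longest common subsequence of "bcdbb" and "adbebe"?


LCS of "bcdbb" and "adbebe"
DP table:
           a    d    b    e    b    e
      0    0    0    0    0    0    0
  b   0    0    0    1    1    1    1
  c   0    0    0    1    1    1    1
  d   0    0    1    1    1    1    1
  b   0    0    1    2    2    2    2
  b   0    0    1    2    2    3    3
LCS length = dp[5][6] = 3

3
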